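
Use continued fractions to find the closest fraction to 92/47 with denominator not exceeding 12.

Expand x = 92/47 as a continued fraction with the Euclidean algorithm:
  92 = 1*47 + 45, so a_0 = 1.
  47 = 1*45 + 2, so a_1 = 1.
  45 = 22*2 + 1, so a_2 = 22.
  2 = 2*1 + 0, so a_3 = 2.
so x = [1; 1, 22, 2].
Convergents (p_i = a_i*p_{i-1} + p_{i-2}, q_i = a_i*q_{i-1} + q_{i-2} with p_{-2}=0, p_{-1}=1, q_{-2}=1, q_{-1}=0), until the denominator exceeds 12:
  i=0: a_0=1, p_0 = 1*1 + 0 = 1, q_0 = 1*0 + 1 = 1.
  i=1: a_1=1, p_1 = 1*1 + 1 = 2, q_1 = 1*1 + 0 = 1.
  i=2: a_2=22, p_2 = 22*2 + 1 = 45, q_2 = 22*1 + 1 = 23.
q_2 = 23 > 12, so the last convergent with denominator <= 12 is p_1/q_1 = 2/1.
The closest fraction with denominator <= 12 is either p_1/q_1 or the intermediate fraction (k*p_1 + p_0)/(k*q_1 + q_0) with the largest k >= 1 whose denominator stays <= 12; these approach x as k grows, and every other convergent or intermediate fraction in range is farther away.
Largest k: floor((12 - q_0)/q_1) = floor((12 - 1)/1) = 11.
That gives (11*2 + 1)/(11*1 + 1) = 23/12.
Compare the errors: |x - 2/1| = |92*1 - 2*47|/(47*1) = 2/47, and |x - 23/12| = |92*12 - 23*47|/(47*12) = 23/564.
Cross-multiplying, 23*47 = 1081 < 1128 = 2*564, so 23/564 is smaller: the intermediate fraction 23/12 is closer to x than 2/1.

23/12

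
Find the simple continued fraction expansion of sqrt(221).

Write x_i = (sqrt(221) + m_i)/d_i with (m_0, d_0) = (0, 1). a_0 = floor(sqrt(221)) = 14, since 14^2 = 196 <= 221 < 225 = 15^2.
Iterate m_{i+1} = d_i*a_i - m_i, d_{i+1} = (221 - m_{i+1}^2)/d_i, a_{i+1} = floor((a_0 + m_{i+1})/d_{i+1}):
  m_1 = 1*14 - 0 = 14, d_1 = (221 - 14^2)/1 = 25/1 = 25, a_1 = floor((14 + 14)/25) = 1.
  m_2 = 25*1 - 14 = 11, d_2 = (221 - 11^2)/25 = 100/25 = 4, a_2 = floor((14 + 11)/4) = 6.
  m_3 = 4*6 - 11 = 13, d_3 = (221 - 13^2)/4 = 52/4 = 13, a_3 = floor((14 + 13)/13) = 2.
  m_4 = 13*2 - 13 = 13, d_4 = (221 - 13^2)/13 = 52/13 = 4, a_4 = floor((14 + 13)/4) = 6.
  m_5 = 4*6 - 13 = 11, d_5 = (221 - 11^2)/4 = 100/4 = 25, a_5 = floor((14 + 11)/25) = 1.
  m_6 = 25*1 - 11 = 14, d_6 = (221 - 14^2)/25 = 25/25 = 1, a_6 = floor((14 + 14)/1) = 28.
  m_7 = 1*28 - 14 = 14, d_7 = (221 - 14^2)/1 = 25/1 = 25: (m_7, d_7) = (m_1, d_1) = (14, 25), so from here the quotients repeat a_1, ..., a_6; the period length is 6.
Hence the expansion of sqrt(221) is a_0 = 14 followed by the repeating block 1, 6, 2, 6, 1, 28 (period 6).

[14; (1, 6, 2, 6, 1, 28)]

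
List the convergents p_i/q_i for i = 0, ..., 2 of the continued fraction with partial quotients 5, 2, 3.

5/1, 11/2, 38/7

Using the convergent recurrence p_i = a_i*p_{i-1} + p_{i-2}, q_i = a_i*q_{i-1} + q_{i-2} with p_{-2}=0, p_{-1}=1, q_{-2}=1, q_{-1}=0:
  i=0: a_0=5, p_0 = 5*1 + 0 = 5, q_0 = 5*0 + 1 = 1.
  i=1: a_1=2, p_1 = 2*5 + 1 = 11, q_1 = 2*1 + 0 = 2.
  i=2: a_2=3, p_2 = 3*11 + 5 = 38, q_2 = 3*2 + 1 = 7.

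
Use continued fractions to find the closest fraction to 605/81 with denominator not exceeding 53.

Expand x = 605/81 as a continued fraction with the Euclidean algorithm:
  605 = 7*81 + 38, so a_0 = 7.
  81 = 2*38 + 5, so a_1 = 2.
  38 = 7*5 + 3, so a_2 = 7.
  5 = 1*3 + 2, so a_3 = 1.
  3 = 1*2 + 1, so a_4 = 1.
  2 = 2*1 + 0, so a_5 = 2.
so x = [7; 2, 7, 1, 1, 2].
Convergents (p_i = a_i*p_{i-1} + p_{i-2}, q_i = a_i*q_{i-1} + q_{i-2} with p_{-2}=0, p_{-1}=1, q_{-2}=1, q_{-1}=0), until the denominator exceeds 53:
  i=0: a_0=7, p_0 = 7*1 + 0 = 7, q_0 = 7*0 + 1 = 1.
  i=1: a_1=2, p_1 = 2*7 + 1 = 15, q_1 = 2*1 + 0 = 2.
  i=2: a_2=7, p_2 = 7*15 + 7 = 112, q_2 = 7*2 + 1 = 15.
  i=3: a_3=1, p_3 = 1*112 + 15 = 127, q_3 = 1*15 + 2 = 17.
  i=4: a_4=1, p_4 = 1*127 + 112 = 239, q_4 = 1*17 + 15 = 32.
  i=5: a_5=2, p_5 = 2*239 + 127 = 605, q_5 = 2*32 + 17 = 81.
q_5 = 81 > 53, so the last convergent with denominator <= 53 is p_4/q_4 = 239/32.
The closest fraction with denominator <= 53 is either p_4/q_4 or the intermediate fraction (k*p_4 + p_3)/(k*q_4 + q_3) with the largest k >= 1 whose denominator stays <= 53; these approach x as k grows, and every other convergent or intermediate fraction in range is farther away.
Largest k: floor((53 - q_3)/q_4) = floor((53 - 17)/32) = 1.
That gives (1*239 + 127)/(1*32 + 17) = 366/49.
Compare the errors: |x - 239/32| = |605*32 - 239*81|/(81*32) = 1/2592, and |x - 366/49| = |605*49 - 366*81|/(81*49) = 1/3969.
Cross-multiplying, 1*2592 = 2592 < 3969 = 1*3969, so 1/3969 is smaller: the intermediate fraction 366/49 is closer to x than 239/32.

366/49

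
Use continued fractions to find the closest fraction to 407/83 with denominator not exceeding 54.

Expand x = 407/83 as a continued fraction with the Euclidean algorithm:
  407 = 4*83 + 75, so a_0 = 4.
  83 = 1*75 + 8, so a_1 = 1.
  75 = 9*8 + 3, so a_2 = 9.
  8 = 2*3 + 2, so a_3 = 2.
  3 = 1*2 + 1, so a_4 = 1.
  2 = 2*1 + 0, so a_5 = 2.
so x = [4; 1, 9, 2, 1, 2].
Convergents (p_i = a_i*p_{i-1} + p_{i-2}, q_i = a_i*q_{i-1} + q_{i-2} with p_{-2}=0, p_{-1}=1, q_{-2}=1, q_{-1}=0), until the denominator exceeds 54:
  i=0: a_0=4, p_0 = 4*1 + 0 = 4, q_0 = 4*0 + 1 = 1.
  i=1: a_1=1, p_1 = 1*4 + 1 = 5, q_1 = 1*1 + 0 = 1.
  i=2: a_2=9, p_2 = 9*5 + 4 = 49, q_2 = 9*1 + 1 = 10.
  i=3: a_3=2, p_3 = 2*49 + 5 = 103, q_3 = 2*10 + 1 = 21.
  i=4: a_4=1, p_4 = 1*103 + 49 = 152, q_4 = 1*21 + 10 = 31.
  i=5: a_5=2, p_5 = 2*152 + 103 = 407, q_5 = 2*31 + 21 = 83.
q_5 = 83 > 54, so the last convergent with denominator <= 54 is p_4/q_4 = 152/31.
The closest fraction with denominator <= 54 is either p_4/q_4 or the intermediate fraction (k*p_4 + p_3)/(k*q_4 + q_3) with the largest k >= 1 whose denominator stays <= 54; these approach x as k grows, and every other convergent or intermediate fraction in range is farther away.
Largest k: floor((54 - q_3)/q_4) = floor((54 - 21)/31) = 1.
That gives (1*152 + 103)/(1*31 + 21) = 255/52.
Compare the errors: |x - 152/31| = |407*31 - 152*83|/(83*31) = 1/2573, and |x - 255/52| = |407*52 - 255*83|/(83*52) = 1/4316.
Cross-multiplying, 1*2573 = 2573 < 4316 = 1*4316, so 1/4316 is smaller: the intermediate fraction 255/52 is closer to x than 152/31.

255/52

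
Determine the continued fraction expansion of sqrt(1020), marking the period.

Write x_i = (sqrt(1020) + m_i)/d_i with (m_0, d_0) = (0, 1). a_0 = floor(sqrt(1020)) = 31, since 31^2 = 961 <= 1020 < 1024 = 32^2.
Iterate m_{i+1} = d_i*a_i - m_i, d_{i+1} = (1020 - m_{i+1}^2)/d_i, a_{i+1} = floor((a_0 + m_{i+1})/d_{i+1}):
  m_1 = 1*31 - 0 = 31, d_1 = (1020 - 31^2)/1 = 59/1 = 59, a_1 = floor((31 + 31)/59) = 1.
  m_2 = 59*1 - 31 = 28, d_2 = (1020 - 28^2)/59 = 236/59 = 4, a_2 = floor((31 + 28)/4) = 14.
  m_3 = 4*14 - 28 = 28, d_3 = (1020 - 28^2)/4 = 236/4 = 59, a_3 = floor((31 + 28)/59) = 1.
  m_4 = 59*1 - 28 = 31, d_4 = (1020 - 31^2)/59 = 59/59 = 1, a_4 = floor((31 + 31)/1) = 62.
  m_5 = 1*62 - 31 = 31, d_5 = (1020 - 31^2)/1 = 59/1 = 59: (m_5, d_5) = (m_1, d_1) = (31, 59), so from here the quotients repeat a_1, ..., a_4; the period length is 4.
Hence the expansion of sqrt(1020) is a_0 = 31 followed by the repeating block 1, 14, 1, 62 (period 4).

[31; (1, 14, 1, 62)]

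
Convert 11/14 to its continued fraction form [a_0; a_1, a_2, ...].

Run the Euclidean algorithm on 11 and 14; the successive quotients are the partial quotients a_0, a_1, ... (each step inverts the fractional part left over by the previous one):
  11 = 0*14 + 11, so a_0 = 0.
  14 = 1*11 + 3, so a_1 = 1.
  11 = 3*3 + 2, so a_2 = 3.
  3 = 1*2 + 1, so a_3 = 1.
  2 = 2*1 + 0, so a_4 = 2.
The remainder reaches 0 after 5 divisions, so the expansion has 5 partial quotients, read off in order.

[0; 1, 3, 1, 2]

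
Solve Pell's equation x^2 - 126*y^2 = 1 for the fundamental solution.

(x, y) = (449, 40)

First expand sqrt(126) as a continued fraction. With x_i = (sqrt(126) + m_i)/d_i and (m_0, d_0) = (0, 1): a_0 = floor(sqrt(126)) = 11, since 11^2 = 121 <= 126 < 144 = 12^2.
Iterate m_{i+1} = d_i*a_i - m_i, d_{i+1} = (126 - m_{i+1}^2)/d_i, a_{i+1} = floor((a_0 + m_{i+1})/d_{i+1}):
  m_1 = 1*11 - 0 = 11, d_1 = (126 - 11^2)/1 = 5/1 = 5, a_1 = floor((11 + 11)/5) = 4.
  m_2 = 5*4 - 11 = 9, d_2 = (126 - 9^2)/5 = 45/5 = 9, a_2 = floor((11 + 9)/9) = 2.
  m_3 = 9*2 - 9 = 9, d_3 = (126 - 9^2)/9 = 45/9 = 5, a_3 = floor((11 + 9)/5) = 4.
  m_4 = 5*4 - 9 = 11, d_4 = (126 - 11^2)/5 = 5/5 = 1, a_4 = floor((11 + 11)/1) = 22.
  m_5 = 1*22 - 11 = 11, d_5 = (126 - 11^2)/1 = 5/1 = 5: (m_5, d_5) = (m_1, d_1) = (11, 5), so from here the quotients repeat a_1, ..., a_4; the period length is 4.
So sqrt(126) = [11; (4, 2, 4, 22)] with period length k = 4.
k is even, so the fundamental solution of x^2 - 126y^2 = 1 is (p_{k-1}, q_{k-1}) = (p_3, q_3); compute convergents through index 3.
Convergents (p_i = a_i*p_{i-1} + p_{i-2}, q_i = a_i*q_{i-1} + q_{i-2} with p_{-2}=0, p_{-1}=1, q_{-2}=1, q_{-1}=0):
  i=0: a_0=11, p_0 = 11*1 + 0 = 11, q_0 = 11*0 + 1 = 1.
  i=1: a_1=4, p_1 = 4*11 + 1 = 45, q_1 = 4*1 + 0 = 4.
  i=2: a_2=2, p_2 = 2*45 + 11 = 101, q_2 = 2*4 + 1 = 9.
  i=3: a_3=4, p_3 = 4*101 + 45 = 449, q_3 = 4*9 + 4 = 40.
Check: 449^2 - 126*40^2 = 201601 - 201600 = 1, so (x, y) = (449, 40) solves the equation, and by the theorem it is the least positive solution.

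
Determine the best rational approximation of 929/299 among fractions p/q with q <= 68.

87/28

Expand x = 929/299 as a continued fraction with the Euclidean algorithm:
  929 = 3*299 + 32, so a_0 = 3.
  299 = 9*32 + 11, so a_1 = 9.
  32 = 2*11 + 10, so a_2 = 2.
  11 = 1*10 + 1, so a_3 = 1.
  10 = 10*1 + 0, so a_4 = 10.
so x = [3; 9, 2, 1, 10].
Convergents (p_i = a_i*p_{i-1} + p_{i-2}, q_i = a_i*q_{i-1} + q_{i-2} with p_{-2}=0, p_{-1}=1, q_{-2}=1, q_{-1}=0), until the denominator exceeds 68:
  i=0: a_0=3, p_0 = 3*1 + 0 = 3, q_0 = 3*0 + 1 = 1.
  i=1: a_1=9, p_1 = 9*3 + 1 = 28, q_1 = 9*1 + 0 = 9.
  i=2: a_2=2, p_2 = 2*28 + 3 = 59, q_2 = 2*9 + 1 = 19.
  i=3: a_3=1, p_3 = 1*59 + 28 = 87, q_3 = 1*19 + 9 = 28.
  i=4: a_4=10, p_4 = 10*87 + 59 = 929, q_4 = 10*28 + 19 = 299.
q_4 = 299 > 68, so the last convergent with denominator <= 68 is p_3/q_3 = 87/28.
The closest fraction with denominator <= 68 is either p_3/q_3 or the intermediate fraction (k*p_3 + p_2)/(k*q_3 + q_2) with the largest k >= 1 whose denominator stays <= 68; these approach x as k grows, and every other convergent or intermediate fraction in range is farther away.
Largest k: floor((68 - q_2)/q_3) = floor((68 - 19)/28) = 1.
That gives (1*87 + 59)/(1*28 + 19) = 146/47.
Compare the errors: |x - 87/28| = |929*28 - 87*299|/(299*28) = 1/8372, and |x - 146/47| = |929*47 - 146*299|/(299*47) = 9/14053.
Cross-multiplying, 1*14053 = 14053 < 75348 = 9*8372, so 1/8372 is smaller: the convergent 87/28 is closer to x than 146/47.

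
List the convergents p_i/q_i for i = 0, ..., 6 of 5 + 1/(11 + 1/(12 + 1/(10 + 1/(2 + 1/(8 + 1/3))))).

Using the convergent recurrence p_i = a_i*p_{i-1} + p_{i-2}, q_i = a_i*q_{i-1} + q_{i-2} with p_{-2}=0, p_{-1}=1, q_{-2}=1, q_{-1}=0:
  i=0: a_0=5, p_0 = 5*1 + 0 = 5, q_0 = 5*0 + 1 = 1.
  i=1: a_1=11, p_1 = 11*5 + 1 = 56, q_1 = 11*1 + 0 = 11.
  i=2: a_2=12, p_2 = 12*56 + 5 = 677, q_2 = 12*11 + 1 = 133.
  i=3: a_3=10, p_3 = 10*677 + 56 = 6826, q_3 = 10*133 + 11 = 1341.
  i=4: a_4=2, p_4 = 2*6826 + 677 = 14329, q_4 = 2*1341 + 133 = 2815.
  i=5: a_5=8, p_5 = 8*14329 + 6826 = 121458, q_5 = 8*2815 + 1341 = 23861.
  i=6: a_6=3, p_6 = 3*121458 + 14329 = 378703, q_6 = 3*23861 + 2815 = 74398.

5/1, 56/11, 677/133, 6826/1341, 14329/2815, 121458/23861, 378703/74398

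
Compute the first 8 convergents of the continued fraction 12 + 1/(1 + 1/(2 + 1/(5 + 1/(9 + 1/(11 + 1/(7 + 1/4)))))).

12/1, 13/1, 38/3, 203/16, 1865/147, 20718/1633, 146891/11578, 608282/47945

Using the convergent recurrence p_i = a_i*p_{i-1} + p_{i-2}, q_i = a_i*q_{i-1} + q_{i-2} with p_{-2}=0, p_{-1}=1, q_{-2}=1, q_{-1}=0:
  i=0: a_0=12, p_0 = 12*1 + 0 = 12, q_0 = 12*0 + 1 = 1.
  i=1: a_1=1, p_1 = 1*12 + 1 = 13, q_1 = 1*1 + 0 = 1.
  i=2: a_2=2, p_2 = 2*13 + 12 = 38, q_2 = 2*1 + 1 = 3.
  i=3: a_3=5, p_3 = 5*38 + 13 = 203, q_3 = 5*3 + 1 = 16.
  i=4: a_4=9, p_4 = 9*203 + 38 = 1865, q_4 = 9*16 + 3 = 147.
  i=5: a_5=11, p_5 = 11*1865 + 203 = 20718, q_5 = 11*147 + 16 = 1633.
  i=6: a_6=7, p_6 = 7*20718 + 1865 = 146891, q_6 = 7*1633 + 147 = 11578.
  i=7: a_7=4, p_7 = 4*146891 + 20718 = 608282, q_7 = 4*11578 + 1633 = 47945.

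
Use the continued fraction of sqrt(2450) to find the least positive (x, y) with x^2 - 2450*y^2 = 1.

First expand sqrt(2450) as a continued fraction. With x_i = (sqrt(2450) + m_i)/d_i and (m_0, d_0) = (0, 1): a_0 = floor(sqrt(2450)) = 49, since 49^2 = 2401 <= 2450 < 2500 = 50^2.
Iterate m_{i+1} = d_i*a_i - m_i, d_{i+1} = (2450 - m_{i+1}^2)/d_i, a_{i+1} = floor((a_0 + m_{i+1})/d_{i+1}):
  m_1 = 1*49 - 0 = 49, d_1 = (2450 - 49^2)/1 = 49/1 = 49, a_1 = floor((49 + 49)/49) = 2.
  m_2 = 49*2 - 49 = 49, d_2 = (2450 - 49^2)/49 = 49/49 = 1, a_2 = floor((49 + 49)/1) = 98.
  m_3 = 1*98 - 49 = 49, d_3 = (2450 - 49^2)/1 = 49/1 = 49: (m_3, d_3) = (m_1, d_1) = (49, 49), so from here the quotients repeat a_1, a_2; the period length is 2.
So sqrt(2450) = [49; (2, 98)] with period length k = 2.
k is even, so the fundamental solution of x^2 - 2450y^2 = 1 is (p_{k-1}, q_{k-1}) = (p_1, q_1); compute convergents through index 1.
Convergents (p_i = a_i*p_{i-1} + p_{i-2}, q_i = a_i*q_{i-1} + q_{i-2} with p_{-2}=0, p_{-1}=1, q_{-2}=1, q_{-1}=0):
  i=0: a_0=49, p_0 = 49*1 + 0 = 49, q_0 = 49*0 + 1 = 1.
  i=1: a_1=2, p_1 = 2*49 + 1 = 99, q_1 = 2*1 + 0 = 2.
Check: 99^2 - 2450*2^2 = 9801 - 9800 = 1, so (x, y) = (99, 2) solves the equation, and by the theorem it is the least positive solution.

(x, y) = (99, 2)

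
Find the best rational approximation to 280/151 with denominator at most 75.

89/48

Expand x = 280/151 as a continued fraction with the Euclidean algorithm:
  280 = 1*151 + 129, so a_0 = 1.
  151 = 1*129 + 22, so a_1 = 1.
  129 = 5*22 + 19, so a_2 = 5.
  22 = 1*19 + 3, so a_3 = 1.
  19 = 6*3 + 1, so a_4 = 6.
  3 = 3*1 + 0, so a_5 = 3.
so x = [1; 1, 5, 1, 6, 3].
Convergents (p_i = a_i*p_{i-1} + p_{i-2}, q_i = a_i*q_{i-1} + q_{i-2} with p_{-2}=0, p_{-1}=1, q_{-2}=1, q_{-1}=0), until the denominator exceeds 75:
  i=0: a_0=1, p_0 = 1*1 + 0 = 1, q_0 = 1*0 + 1 = 1.
  i=1: a_1=1, p_1 = 1*1 + 1 = 2, q_1 = 1*1 + 0 = 1.
  i=2: a_2=5, p_2 = 5*2 + 1 = 11, q_2 = 5*1 + 1 = 6.
  i=3: a_3=1, p_3 = 1*11 + 2 = 13, q_3 = 1*6 + 1 = 7.
  i=4: a_4=6, p_4 = 6*13 + 11 = 89, q_4 = 6*7 + 6 = 48.
  i=5: a_5=3, p_5 = 3*89 + 13 = 280, q_5 = 3*48 + 7 = 151.
q_5 = 151 > 75, so the last convergent with denominator <= 75 is p_4/q_4 = 89/48.
The closest fraction with denominator <= 75 is either p_4/q_4 or the intermediate fraction (k*p_4 + p_3)/(k*q_4 + q_3) with the largest k >= 1 whose denominator stays <= 75; these approach x as k grows, and every other convergent or intermediate fraction in range is farther away.
Largest k: floor((75 - q_3)/q_4) = floor((75 - 7)/48) = 1.
That gives (1*89 + 13)/(1*48 + 7) = 102/55.
Compare the errors: |x - 89/48| = |280*48 - 89*151|/(151*48) = 1/7248, and |x - 102/55| = |280*55 - 102*151|/(151*55) = 2/8305.
Cross-multiplying, 1*8305 = 8305 < 14496 = 2*7248, so 1/7248 is smaller: the convergent 89/48 is closer to x than 102/55.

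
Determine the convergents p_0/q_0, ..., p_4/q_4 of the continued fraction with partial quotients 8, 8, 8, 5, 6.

8/1, 65/8, 528/65, 2705/333, 16758/2063

Using the convergent recurrence p_i = a_i*p_{i-1} + p_{i-2}, q_i = a_i*q_{i-1} + q_{i-2} with p_{-2}=0, p_{-1}=1, q_{-2}=1, q_{-1}=0:
  i=0: a_0=8, p_0 = 8*1 + 0 = 8, q_0 = 8*0 + 1 = 1.
  i=1: a_1=8, p_1 = 8*8 + 1 = 65, q_1 = 8*1 + 0 = 8.
  i=2: a_2=8, p_2 = 8*65 + 8 = 528, q_2 = 8*8 + 1 = 65.
  i=3: a_3=5, p_3 = 5*528 + 65 = 2705, q_3 = 5*65 + 8 = 333.
  i=4: a_4=6, p_4 = 6*2705 + 528 = 16758, q_4 = 6*333 + 65 = 2063.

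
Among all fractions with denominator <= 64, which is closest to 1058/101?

639/61

Expand x = 1058/101 as a continued fraction with the Euclidean algorithm:
  1058 = 10*101 + 48, so a_0 = 10.
  101 = 2*48 + 5, so a_1 = 2.
  48 = 9*5 + 3, so a_2 = 9.
  5 = 1*3 + 2, so a_3 = 1.
  3 = 1*2 + 1, so a_4 = 1.
  2 = 2*1 + 0, so a_5 = 2.
so x = [10; 2, 9, 1, 1, 2].
Convergents (p_i = a_i*p_{i-1} + p_{i-2}, q_i = a_i*q_{i-1} + q_{i-2} with p_{-2}=0, p_{-1}=1, q_{-2}=1, q_{-1}=0), until the denominator exceeds 64:
  i=0: a_0=10, p_0 = 10*1 + 0 = 10, q_0 = 10*0 + 1 = 1.
  i=1: a_1=2, p_1 = 2*10 + 1 = 21, q_1 = 2*1 + 0 = 2.
  i=2: a_2=9, p_2 = 9*21 + 10 = 199, q_2 = 9*2 + 1 = 19.
  i=3: a_3=1, p_3 = 1*199 + 21 = 220, q_3 = 1*19 + 2 = 21.
  i=4: a_4=1, p_4 = 1*220 + 199 = 419, q_4 = 1*21 + 19 = 40.
  i=5: a_5=2, p_5 = 2*419 + 220 = 1058, q_5 = 2*40 + 21 = 101.
q_5 = 101 > 64, so the last convergent with denominator <= 64 is p_4/q_4 = 419/40.
The closest fraction with denominator <= 64 is either p_4/q_4 or the intermediate fraction (k*p_4 + p_3)/(k*q_4 + q_3) with the largest k >= 1 whose denominator stays <= 64; these approach x as k grows, and every other convergent or intermediate fraction in range is farther away.
Largest k: floor((64 - q_3)/q_4) = floor((64 - 21)/40) = 1.
That gives (1*419 + 220)/(1*40 + 21) = 639/61.
Compare the errors: |x - 419/40| = |1058*40 - 419*101|/(101*40) = 1/4040, and |x - 639/61| = |1058*61 - 639*101|/(101*61) = 1/6161.
Cross-multiplying, 1*4040 = 4040 < 6161 = 1*6161, so 1/6161 is smaller: the intermediate fraction 639/61 is closer to x than 419/40.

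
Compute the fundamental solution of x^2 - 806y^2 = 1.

(x, y) = (6166395, 217202)

First expand sqrt(806) as a continued fraction. With x_i = (sqrt(806) + m_i)/d_i and (m_0, d_0) = (0, 1): a_0 = floor(sqrt(806)) = 28, since 28^2 = 784 <= 806 < 841 = 29^2.
Iterate m_{i+1} = d_i*a_i - m_i, d_{i+1} = (806 - m_{i+1}^2)/d_i, a_{i+1} = floor((a_0 + m_{i+1})/d_{i+1}):
  m_1 = 1*28 - 0 = 28, d_1 = (806 - 28^2)/1 = 22/1 = 22, a_1 = floor((28 + 28)/22) = 2.
  m_2 = 22*2 - 28 = 16, d_2 = (806 - 16^2)/22 = 550/22 = 25, a_2 = floor((28 + 16)/25) = 1.
  m_3 = 25*1 - 16 = 9, d_3 = (806 - 9^2)/25 = 725/25 = 29, a_3 = floor((28 + 9)/29) = 1.
  m_4 = 29*1 - 9 = 20, d_4 = (806 - 20^2)/29 = 406/29 = 14, a_4 = floor((28 + 20)/14) = 3.
  m_5 = 14*3 - 20 = 22, d_5 = (806 - 22^2)/14 = 322/14 = 23, a_5 = floor((28 + 22)/23) = 2.
  m_6 = 23*2 - 22 = 24, d_6 = (806 - 24^2)/23 = 230/23 = 10, a_6 = floor((28 + 24)/10) = 5.
  m_7 = 10*5 - 24 = 26, d_7 = (806 - 26^2)/10 = 130/10 = 13, a_7 = floor((28 + 26)/13) = 4.
  m_8 = 13*4 - 26 = 26, d_8 = (806 - 26^2)/13 = 130/13 = 10, a_8 = floor((28 + 26)/10) = 5.
  m_9 = 10*5 - 26 = 24, d_9 = (806 - 24^2)/10 = 230/10 = 23, a_9 = floor((28 + 24)/23) = 2.
  m_10 = 23*2 - 24 = 22, d_10 = (806 - 22^2)/23 = 322/23 = 14, a_10 = floor((28 + 22)/14) = 3.
  m_11 = 14*3 - 22 = 20, d_11 = (806 - 20^2)/14 = 406/14 = 29, a_11 = floor((28 + 20)/29) = 1.
  m_12 = 29*1 - 20 = 9, d_12 = (806 - 9^2)/29 = 725/29 = 25, a_12 = floor((28 + 9)/25) = 1.
  m_13 = 25*1 - 9 = 16, d_13 = (806 - 16^2)/25 = 550/25 = 22, a_13 = floor((28 + 16)/22) = 2.
  m_14 = 22*2 - 16 = 28, d_14 = (806 - 28^2)/22 = 22/22 = 1, a_14 = floor((28 + 28)/1) = 56.
  m_15 = 1*56 - 28 = 28, d_15 = (806 - 28^2)/1 = 22/1 = 22: (m_15, d_15) = (m_1, d_1) = (28, 22), so from here the quotients repeat a_1, ..., a_14; the period length is 14.
So sqrt(806) = [28; (2, 1, 1, 3, 2, 5, 4, 5, 2, 3, 1, 1, 2, 56)] with period length k = 14.
k is even, so the fundamental solution of x^2 - 806y^2 = 1 is (p_{k-1}, q_{k-1}) = (p_13, q_13); compute convergents through index 13.
Convergents (p_i = a_i*p_{i-1} + p_{i-2}, q_i = a_i*q_{i-1} + q_{i-2} with p_{-2}=0, p_{-1}=1, q_{-2}=1, q_{-1}=0):
  i=0: a_0=28, p_0 = 28*1 + 0 = 28, q_0 = 28*0 + 1 = 1.
  i=1: a_1=2, p_1 = 2*28 + 1 = 57, q_1 = 2*1 + 0 = 2.
  i=2: a_2=1, p_2 = 1*57 + 28 = 85, q_2 = 1*2 + 1 = 3.
  i=3: a_3=1, p_3 = 1*85 + 57 = 142, q_3 = 1*3 + 2 = 5.
  i=4: a_4=3, p_4 = 3*142 + 85 = 511, q_4 = 3*5 + 3 = 18.
  i=5: a_5=2, p_5 = 2*511 + 142 = 1164, q_5 = 2*18 + 5 = 41.
  i=6: a_6=5, p_6 = 5*1164 + 511 = 6331, q_6 = 5*41 + 18 = 223.
  i=7: a_7=4, p_7 = 4*6331 + 1164 = 26488, q_7 = 4*223 + 41 = 933.
  i=8: a_8=5, p_8 = 5*26488 + 6331 = 138771, q_8 = 5*933 + 223 = 4888.
  i=9: a_9=2, p_9 = 2*138771 + 26488 = 304030, q_9 = 2*4888 + 933 = 10709.
  i=10: a_10=3, p_10 = 3*304030 + 138771 = 1050861, q_10 = 3*10709 + 4888 = 37015.
  i=11: a_11=1, p_11 = 1*1050861 + 304030 = 1354891, q_11 = 1*37015 + 10709 = 47724.
  i=12: a_12=1, p_12 = 1*1354891 + 1050861 = 2405752, q_12 = 1*47724 + 37015 = 84739.
  i=13: a_13=2, p_13 = 2*2405752 + 1354891 = 6166395, q_13 = 2*84739 + 47724 = 217202.
Check: 6166395^2 - 806*217202^2 = 38024427296025 - 38024427296024 = 1, so (x, y) = (6166395, 217202) solves the equation, and by the theorem it is the least positive solution.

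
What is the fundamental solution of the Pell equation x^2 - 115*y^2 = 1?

First expand sqrt(115) as a continued fraction. With x_i = (sqrt(115) + m_i)/d_i and (m_0, d_0) = (0, 1): a_0 = floor(sqrt(115)) = 10, since 10^2 = 100 <= 115 < 121 = 11^2.
Iterate m_{i+1} = d_i*a_i - m_i, d_{i+1} = (115 - m_{i+1}^2)/d_i, a_{i+1} = floor((a_0 + m_{i+1})/d_{i+1}):
  m_1 = 1*10 - 0 = 10, d_1 = (115 - 10^2)/1 = 15/1 = 15, a_1 = floor((10 + 10)/15) = 1.
  m_2 = 15*1 - 10 = 5, d_2 = (115 - 5^2)/15 = 90/15 = 6, a_2 = floor((10 + 5)/6) = 2.
  m_3 = 6*2 - 5 = 7, d_3 = (115 - 7^2)/6 = 66/6 = 11, a_3 = floor((10 + 7)/11) = 1.
  m_4 = 11*1 - 7 = 4, d_4 = (115 - 4^2)/11 = 99/11 = 9, a_4 = floor((10 + 4)/9) = 1.
  m_5 = 9*1 - 4 = 5, d_5 = (115 - 5^2)/9 = 90/9 = 10, a_5 = floor((10 + 5)/10) = 1.
  m_6 = 10*1 - 5 = 5, d_6 = (115 - 5^2)/10 = 90/10 = 9, a_6 = floor((10 + 5)/9) = 1.
  m_7 = 9*1 - 5 = 4, d_7 = (115 - 4^2)/9 = 99/9 = 11, a_7 = floor((10 + 4)/11) = 1.
  m_8 = 11*1 - 4 = 7, d_8 = (115 - 7^2)/11 = 66/11 = 6, a_8 = floor((10 + 7)/6) = 2.
  m_9 = 6*2 - 7 = 5, d_9 = (115 - 5^2)/6 = 90/6 = 15, a_9 = floor((10 + 5)/15) = 1.
  m_10 = 15*1 - 5 = 10, d_10 = (115 - 10^2)/15 = 15/15 = 1, a_10 = floor((10 + 10)/1) = 20.
  m_11 = 1*20 - 10 = 10, d_11 = (115 - 10^2)/1 = 15/1 = 15: (m_11, d_11) = (m_1, d_1) = (10, 15), so from here the quotients repeat a_1, ..., a_10; the period length is 10.
So sqrt(115) = [10; (1, 2, 1, 1, 1, 1, 1, 2, 1, 20)] with period length k = 10.
k is even, so the fundamental solution of x^2 - 115y^2 = 1 is (p_{k-1}, q_{k-1}) = (p_9, q_9); compute convergents through index 9.
Convergents (p_i = a_i*p_{i-1} + p_{i-2}, q_i = a_i*q_{i-1} + q_{i-2} with p_{-2}=0, p_{-1}=1, q_{-2}=1, q_{-1}=0):
  i=0: a_0=10, p_0 = 10*1 + 0 = 10, q_0 = 10*0 + 1 = 1.
  i=1: a_1=1, p_1 = 1*10 + 1 = 11, q_1 = 1*1 + 0 = 1.
  i=2: a_2=2, p_2 = 2*11 + 10 = 32, q_2 = 2*1 + 1 = 3.
  i=3: a_3=1, p_3 = 1*32 + 11 = 43, q_3 = 1*3 + 1 = 4.
  i=4: a_4=1, p_4 = 1*43 + 32 = 75, q_4 = 1*4 + 3 = 7.
  i=5: a_5=1, p_5 = 1*75 + 43 = 118, q_5 = 1*7 + 4 = 11.
  i=6: a_6=1, p_6 = 1*118 + 75 = 193, q_6 = 1*11 + 7 = 18.
  i=7: a_7=1, p_7 = 1*193 + 118 = 311, q_7 = 1*18 + 11 = 29.
  i=8: a_8=2, p_8 = 2*311 + 193 = 815, q_8 = 2*29 + 18 = 76.
  i=9: a_9=1, p_9 = 1*815 + 311 = 1126, q_9 = 1*76 + 29 = 105.
Check: 1126^2 - 115*105^2 = 1267876 - 1267875 = 1, so (x, y) = (1126, 105) solves the equation, and by the theorem it is the least positive solution.

(x, y) = (1126, 105)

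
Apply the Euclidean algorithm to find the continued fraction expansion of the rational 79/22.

Run the Euclidean algorithm on 79 and 22; the successive quotients are the partial quotients a_0, a_1, ... (each step inverts the fractional part left over by the previous one):
  79 = 3*22 + 13, so a_0 = 3.
  22 = 1*13 + 9, so a_1 = 1.
  13 = 1*9 + 4, so a_2 = 1.
  9 = 2*4 + 1, so a_3 = 2.
  4 = 4*1 + 0, so a_4 = 4.
The remainder reaches 0 after 5 divisions, so the expansion has 5 partial quotients, read off in order.

[3; 1, 1, 2, 4]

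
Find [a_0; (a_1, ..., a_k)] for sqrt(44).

[6; (1, 1, 1, 2, 1, 1, 1, 12)]

Write x_i = (sqrt(44) + m_i)/d_i with (m_0, d_0) = (0, 1). a_0 = floor(sqrt(44)) = 6, since 6^2 = 36 <= 44 < 49 = 7^2.
Iterate m_{i+1} = d_i*a_i - m_i, d_{i+1} = (44 - m_{i+1}^2)/d_i, a_{i+1} = floor((a_0 + m_{i+1})/d_{i+1}):
  m_1 = 1*6 - 0 = 6, d_1 = (44 - 6^2)/1 = 8/1 = 8, a_1 = floor((6 + 6)/8) = 1.
  m_2 = 8*1 - 6 = 2, d_2 = (44 - 2^2)/8 = 40/8 = 5, a_2 = floor((6 + 2)/5) = 1.
  m_3 = 5*1 - 2 = 3, d_3 = (44 - 3^2)/5 = 35/5 = 7, a_3 = floor((6 + 3)/7) = 1.
  m_4 = 7*1 - 3 = 4, d_4 = (44 - 4^2)/7 = 28/7 = 4, a_4 = floor((6 + 4)/4) = 2.
  m_5 = 4*2 - 4 = 4, d_5 = (44 - 4^2)/4 = 28/4 = 7, a_5 = floor((6 + 4)/7) = 1.
  m_6 = 7*1 - 4 = 3, d_6 = (44 - 3^2)/7 = 35/7 = 5, a_6 = floor((6 + 3)/5) = 1.
  m_7 = 5*1 - 3 = 2, d_7 = (44 - 2^2)/5 = 40/5 = 8, a_7 = floor((6 + 2)/8) = 1.
  m_8 = 8*1 - 2 = 6, d_8 = (44 - 6^2)/8 = 8/8 = 1, a_8 = floor((6 + 6)/1) = 12.
  m_9 = 1*12 - 6 = 6, d_9 = (44 - 6^2)/1 = 8/1 = 8: (m_9, d_9) = (m_1, d_1) = (6, 8), so from here the quotients repeat a_1, ..., a_8; the period length is 8.
Hence the expansion of sqrt(44) is a_0 = 6 followed by the repeating block 1, 1, 1, 2, 1, 1, 1, 12 (period 8).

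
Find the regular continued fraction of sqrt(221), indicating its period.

Write x_i = (sqrt(221) + m_i)/d_i with (m_0, d_0) = (0, 1). a_0 = floor(sqrt(221)) = 14, since 14^2 = 196 <= 221 < 225 = 15^2.
Iterate m_{i+1} = d_i*a_i - m_i, d_{i+1} = (221 - m_{i+1}^2)/d_i, a_{i+1} = floor((a_0 + m_{i+1})/d_{i+1}):
  m_1 = 1*14 - 0 = 14, d_1 = (221 - 14^2)/1 = 25/1 = 25, a_1 = floor((14 + 14)/25) = 1.
  m_2 = 25*1 - 14 = 11, d_2 = (221 - 11^2)/25 = 100/25 = 4, a_2 = floor((14 + 11)/4) = 6.
  m_3 = 4*6 - 11 = 13, d_3 = (221 - 13^2)/4 = 52/4 = 13, a_3 = floor((14 + 13)/13) = 2.
  m_4 = 13*2 - 13 = 13, d_4 = (221 - 13^2)/13 = 52/13 = 4, a_4 = floor((14 + 13)/4) = 6.
  m_5 = 4*6 - 13 = 11, d_5 = (221 - 11^2)/4 = 100/4 = 25, a_5 = floor((14 + 11)/25) = 1.
  m_6 = 25*1 - 11 = 14, d_6 = (221 - 14^2)/25 = 25/25 = 1, a_6 = floor((14 + 14)/1) = 28.
  m_7 = 1*28 - 14 = 14, d_7 = (221 - 14^2)/1 = 25/1 = 25: (m_7, d_7) = (m_1, d_1) = (14, 25), so from here the quotients repeat a_1, ..., a_6; the period length is 6.
Hence the expansion of sqrt(221) is a_0 = 14 followed by the repeating block 1, 6, 2, 6, 1, 28 (period 6).

[14; (1, 6, 2, 6, 1, 28)]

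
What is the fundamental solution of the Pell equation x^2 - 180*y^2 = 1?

(x, y) = (161, 12)

First expand sqrt(180) as a continued fraction. With x_i = (sqrt(180) + m_i)/d_i and (m_0, d_0) = (0, 1): a_0 = floor(sqrt(180)) = 13, since 13^2 = 169 <= 180 < 196 = 14^2.
Iterate m_{i+1} = d_i*a_i - m_i, d_{i+1} = (180 - m_{i+1}^2)/d_i, a_{i+1} = floor((a_0 + m_{i+1})/d_{i+1}):
  m_1 = 1*13 - 0 = 13, d_1 = (180 - 13^2)/1 = 11/1 = 11, a_1 = floor((13 + 13)/11) = 2.
  m_2 = 11*2 - 13 = 9, d_2 = (180 - 9^2)/11 = 99/11 = 9, a_2 = floor((13 + 9)/9) = 2.
  m_3 = 9*2 - 9 = 9, d_3 = (180 - 9^2)/9 = 99/9 = 11, a_3 = floor((13 + 9)/11) = 2.
  m_4 = 11*2 - 9 = 13, d_4 = (180 - 13^2)/11 = 11/11 = 1, a_4 = floor((13 + 13)/1) = 26.
  m_5 = 1*26 - 13 = 13, d_5 = (180 - 13^2)/1 = 11/1 = 11: (m_5, d_5) = (m_1, d_1) = (13, 11), so from here the quotients repeat a_1, ..., a_4; the period length is 4.
So sqrt(180) = [13; (2, 2, 2, 26)] with period length k = 4.
k is even, so the fundamental solution of x^2 - 180y^2 = 1 is (p_{k-1}, q_{k-1}) = (p_3, q_3); compute convergents through index 3.
Convergents (p_i = a_i*p_{i-1} + p_{i-2}, q_i = a_i*q_{i-1} + q_{i-2} with p_{-2}=0, p_{-1}=1, q_{-2}=1, q_{-1}=0):
  i=0: a_0=13, p_0 = 13*1 + 0 = 13, q_0 = 13*0 + 1 = 1.
  i=1: a_1=2, p_1 = 2*13 + 1 = 27, q_1 = 2*1 + 0 = 2.
  i=2: a_2=2, p_2 = 2*27 + 13 = 67, q_2 = 2*2 + 1 = 5.
  i=3: a_3=2, p_3 = 2*67 + 27 = 161, q_3 = 2*5 + 2 = 12.
Check: 161^2 - 180*12^2 = 25921 - 25920 = 1, so (x, y) = (161, 12) solves the equation, and by the theorem it is the least positive solution.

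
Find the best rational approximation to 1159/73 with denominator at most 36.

127/8

Expand x = 1159/73 as a continued fraction with the Euclidean algorithm:
  1159 = 15*73 + 64, so a_0 = 15.
  73 = 1*64 + 9, so a_1 = 1.
  64 = 7*9 + 1, so a_2 = 7.
  9 = 9*1 + 0, so a_3 = 9.
so x = [15; 1, 7, 9].
Convergents (p_i = a_i*p_{i-1} + p_{i-2}, q_i = a_i*q_{i-1} + q_{i-2} with p_{-2}=0, p_{-1}=1, q_{-2}=1, q_{-1}=0), until the denominator exceeds 36:
  i=0: a_0=15, p_0 = 15*1 + 0 = 15, q_0 = 15*0 + 1 = 1.
  i=1: a_1=1, p_1 = 1*15 + 1 = 16, q_1 = 1*1 + 0 = 1.
  i=2: a_2=7, p_2 = 7*16 + 15 = 127, q_2 = 7*1 + 1 = 8.
  i=3: a_3=9, p_3 = 9*127 + 16 = 1159, q_3 = 9*8 + 1 = 73.
q_3 = 73 > 36, so the last convergent with denominator <= 36 is p_2/q_2 = 127/8.
The closest fraction with denominator <= 36 is either p_2/q_2 or the intermediate fraction (k*p_2 + p_1)/(k*q_2 + q_1) with the largest k >= 1 whose denominator stays <= 36; these approach x as k grows, and every other convergent or intermediate fraction in range is farther away.
Largest k: floor((36 - q_1)/q_2) = floor((36 - 1)/8) = 4.
That gives (4*127 + 16)/(4*8 + 1) = 524/33.
Compare the errors: |x - 127/8| = |1159*8 - 127*73|/(73*8) = 1/584, and |x - 524/33| = |1159*33 - 524*73|/(73*33) = 5/2409.
Cross-multiplying, 1*2409 = 2409 < 2920 = 5*584, so 1/584 is smaller: the convergent 127/8 is closer to x than 524/33.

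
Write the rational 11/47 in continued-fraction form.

[0; 4, 3, 1, 2]

Run the Euclidean algorithm on 11 and 47; the successive quotients are the partial quotients a_0, a_1, ... (each step inverts the fractional part left over by the previous one):
  11 = 0*47 + 11, so a_0 = 0.
  47 = 4*11 + 3, so a_1 = 4.
  11 = 3*3 + 2, so a_2 = 3.
  3 = 1*2 + 1, so a_3 = 1.
  2 = 2*1 + 0, so a_4 = 2.
The remainder reaches 0 after 5 divisions, so the expansion has 5 partial quotients, read off in order.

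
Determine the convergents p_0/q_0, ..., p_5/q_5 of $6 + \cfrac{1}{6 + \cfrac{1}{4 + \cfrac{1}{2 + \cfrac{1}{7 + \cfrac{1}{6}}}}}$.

Using the convergent recurrence p_i = a_i*p_{i-1} + p_{i-2}, q_i = a_i*q_{i-1} + q_{i-2} with p_{-2}=0, p_{-1}=1, q_{-2}=1, q_{-1}=0:
  i=0: a_0=6, p_0 = 6*1 + 0 = 6, q_0 = 6*0 + 1 = 1.
  i=1: a_1=6, p_1 = 6*6 + 1 = 37, q_1 = 6*1 + 0 = 6.
  i=2: a_2=4, p_2 = 4*37 + 6 = 154, q_2 = 4*6 + 1 = 25.
  i=3: a_3=2, p_3 = 2*154 + 37 = 345, q_3 = 2*25 + 6 = 56.
  i=4: a_4=7, p_4 = 7*345 + 154 = 2569, q_4 = 7*56 + 25 = 417.
  i=5: a_5=6, p_5 = 6*2569 + 345 = 15759, q_5 = 6*417 + 56 = 2558.

6/1, 37/6, 154/25, 345/56, 2569/417, 15759/2558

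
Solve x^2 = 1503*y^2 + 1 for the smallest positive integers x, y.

First expand sqrt(1503) as a continued fraction. With x_i = (sqrt(1503) + m_i)/d_i and (m_0, d_0) = (0, 1): a_0 = floor(sqrt(1503)) = 38, since 38^2 = 1444 <= 1503 < 1521 = 39^2.
Iterate m_{i+1} = d_i*a_i - m_i, d_{i+1} = (1503 - m_{i+1}^2)/d_i, a_{i+1} = floor((a_0 + m_{i+1})/d_{i+1}):
  m_1 = 1*38 - 0 = 38, d_1 = (1503 - 38^2)/1 = 59/1 = 59, a_1 = floor((38 + 38)/59) = 1.
  m_2 = 59*1 - 38 = 21, d_2 = (1503 - 21^2)/59 = 1062/59 = 18, a_2 = floor((38 + 21)/18) = 3.
  m_3 = 18*3 - 21 = 33, d_3 = (1503 - 33^2)/18 = 414/18 = 23, a_3 = floor((38 + 33)/23) = 3.
  m_4 = 23*3 - 33 = 36, d_4 = (1503 - 36^2)/23 = 207/23 = 9, a_4 = floor((38 + 36)/9) = 8.
  m_5 = 9*8 - 36 = 36, d_5 = (1503 - 36^2)/9 = 207/9 = 23, a_5 = floor((38 + 36)/23) = 3.
  m_6 = 23*3 - 36 = 33, d_6 = (1503 - 33^2)/23 = 414/23 = 18, a_6 = floor((38 + 33)/18) = 3.
  m_7 = 18*3 - 33 = 21, d_7 = (1503 - 21^2)/18 = 1062/18 = 59, a_7 = floor((38 + 21)/59) = 1.
  m_8 = 59*1 - 21 = 38, d_8 = (1503 - 38^2)/59 = 59/59 = 1, a_8 = floor((38 + 38)/1) = 76.
  m_9 = 1*76 - 38 = 38, d_9 = (1503 - 38^2)/1 = 59/1 = 59: (m_9, d_9) = (m_1, d_1) = (38, 59), so from here the quotients repeat a_1, ..., a_8; the period length is 8.
So sqrt(1503) = [38; (1, 3, 3, 8, 3, 3, 1, 76)] with period length k = 8.
k is even, so the fundamental solution of x^2 - 1503y^2 = 1 is (p_{k-1}, q_{k-1}) = (p_7, q_7); compute convergents through index 7.
Convergents (p_i = a_i*p_{i-1} + p_{i-2}, q_i = a_i*q_{i-1} + q_{i-2} with p_{-2}=0, p_{-1}=1, q_{-2}=1, q_{-1}=0):
  i=0: a_0=38, p_0 = 38*1 + 0 = 38, q_0 = 38*0 + 1 = 1.
  i=1: a_1=1, p_1 = 1*38 + 1 = 39, q_1 = 1*1 + 0 = 1.
  i=2: a_2=3, p_2 = 3*39 + 38 = 155, q_2 = 3*1 + 1 = 4.
  i=3: a_3=3, p_3 = 3*155 + 39 = 504, q_3 = 3*4 + 1 = 13.
  i=4: a_4=8, p_4 = 8*504 + 155 = 4187, q_4 = 8*13 + 4 = 108.
  i=5: a_5=3, p_5 = 3*4187 + 504 = 13065, q_5 = 3*108 + 13 = 337.
  i=6: a_6=3, p_6 = 3*13065 + 4187 = 43382, q_6 = 3*337 + 108 = 1119.
  i=7: a_7=1, p_7 = 1*43382 + 13065 = 56447, q_7 = 1*1119 + 337 = 1456.
Check: 56447^2 - 1503*1456^2 = 3186263809 - 3186263808 = 1, so (x, y) = (56447, 1456) solves the equation, and by the theorem it is the least positive solution.

(x, y) = (56447, 1456)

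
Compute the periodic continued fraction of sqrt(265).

Write x_i = (sqrt(265) + m_i)/d_i with (m_0, d_0) = (0, 1). a_0 = floor(sqrt(265)) = 16, since 16^2 = 256 <= 265 < 289 = 17^2.
Iterate m_{i+1} = d_i*a_i - m_i, d_{i+1} = (265 - m_{i+1}^2)/d_i, a_{i+1} = floor((a_0 + m_{i+1})/d_{i+1}):
  m_1 = 1*16 - 0 = 16, d_1 = (265 - 16^2)/1 = 9/1 = 9, a_1 = floor((16 + 16)/9) = 3.
  m_2 = 9*3 - 16 = 11, d_2 = (265 - 11^2)/9 = 144/9 = 16, a_2 = floor((16 + 11)/16) = 1.
  m_3 = 16*1 - 11 = 5, d_3 = (265 - 5^2)/16 = 240/16 = 15, a_3 = floor((16 + 5)/15) = 1.
  m_4 = 15*1 - 5 = 10, d_4 = (265 - 10^2)/15 = 165/15 = 11, a_4 = floor((16 + 10)/11) = 2.
  m_5 = 11*2 - 10 = 12, d_5 = (265 - 12^2)/11 = 121/11 = 11, a_5 = floor((16 + 12)/11) = 2.
  m_6 = 11*2 - 12 = 10, d_6 = (265 - 10^2)/11 = 165/11 = 15, a_6 = floor((16 + 10)/15) = 1.
  m_7 = 15*1 - 10 = 5, d_7 = (265 - 5^2)/15 = 240/15 = 16, a_7 = floor((16 + 5)/16) = 1.
  m_8 = 16*1 - 5 = 11, d_8 = (265 - 11^2)/16 = 144/16 = 9, a_8 = floor((16 + 11)/9) = 3.
  m_9 = 9*3 - 11 = 16, d_9 = (265 - 16^2)/9 = 9/9 = 1, a_9 = floor((16 + 16)/1) = 32.
  m_10 = 1*32 - 16 = 16, d_10 = (265 - 16^2)/1 = 9/1 = 9: (m_10, d_10) = (m_1, d_1) = (16, 9), so from here the quotients repeat a_1, ..., a_9; the period length is 9.
Hence the expansion of sqrt(265) is a_0 = 16 followed by the repeating block 3, 1, 1, 2, 2, 1, 1, 3, 32 (period 9).

[16; (3, 1, 1, 2, 2, 1, 1, 3, 32)]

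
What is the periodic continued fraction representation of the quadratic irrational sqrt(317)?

Write x_i = (sqrt(317) + m_i)/d_i with (m_0, d_0) = (0, 1). a_0 = floor(sqrt(317)) = 17, since 17^2 = 289 <= 317 < 324 = 18^2.
Iterate m_{i+1} = d_i*a_i - m_i, d_{i+1} = (317 - m_{i+1}^2)/d_i, a_{i+1} = floor((a_0 + m_{i+1})/d_{i+1}):
  m_1 = 1*17 - 0 = 17, d_1 = (317 - 17^2)/1 = 28/1 = 28, a_1 = floor((17 + 17)/28) = 1.
  m_2 = 28*1 - 17 = 11, d_2 = (317 - 11^2)/28 = 196/28 = 7, a_2 = floor((17 + 11)/7) = 4.
  m_3 = 7*4 - 11 = 17, d_3 = (317 - 17^2)/7 = 28/7 = 4, a_3 = floor((17 + 17)/4) = 8.
  m_4 = 4*8 - 17 = 15, d_4 = (317 - 15^2)/4 = 92/4 = 23, a_4 = floor((17 + 15)/23) = 1.
  m_5 = 23*1 - 15 = 8, d_5 = (317 - 8^2)/23 = 253/23 = 11, a_5 = floor((17 + 8)/11) = 2.
  m_6 = 11*2 - 8 = 14, d_6 = (317 - 14^2)/11 = 121/11 = 11, a_6 = floor((17 + 14)/11) = 2.
  m_7 = 11*2 - 14 = 8, d_7 = (317 - 8^2)/11 = 253/11 = 23, a_7 = floor((17 + 8)/23) = 1.
  m_8 = 23*1 - 8 = 15, d_8 = (317 - 15^2)/23 = 92/23 = 4, a_8 = floor((17 + 15)/4) = 8.
  m_9 = 4*8 - 15 = 17, d_9 = (317 - 17^2)/4 = 28/4 = 7, a_9 = floor((17 + 17)/7) = 4.
  m_10 = 7*4 - 17 = 11, d_10 = (317 - 11^2)/7 = 196/7 = 28, a_10 = floor((17 + 11)/28) = 1.
  m_11 = 28*1 - 11 = 17, d_11 = (317 - 17^2)/28 = 28/28 = 1, a_11 = floor((17 + 17)/1) = 34.
  m_12 = 1*34 - 17 = 17, d_12 = (317 - 17^2)/1 = 28/1 = 28: (m_12, d_12) = (m_1, d_1) = (17, 28), so from here the quotients repeat a_1, ..., a_11; the period length is 11.
Hence the expansion of sqrt(317) is a_0 = 17 followed by the repeating block 1, 4, 8, 1, 2, 2, 1, 8, 4, 1, 34 (period 11).

[17; (1, 4, 8, 1, 2, 2, 1, 8, 4, 1, 34)]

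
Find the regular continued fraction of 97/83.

Run the Euclidean algorithm on 97 and 83; the successive quotients are the partial quotients a_0, a_1, ... (each step inverts the fractional part left over by the previous one):
  97 = 1*83 + 14, so a_0 = 1.
  83 = 5*14 + 13, so a_1 = 5.
  14 = 1*13 + 1, so a_2 = 1.
  13 = 13*1 + 0, so a_3 = 13.
The remainder reaches 0 after 4 divisions, so the expansion has 4 partial quotients, read off in order.

[1; 5, 1, 13]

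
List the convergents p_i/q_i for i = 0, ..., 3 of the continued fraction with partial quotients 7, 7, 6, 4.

7/1, 50/7, 307/43, 1278/179

Using the convergent recurrence p_i = a_i*p_{i-1} + p_{i-2}, q_i = a_i*q_{i-1} + q_{i-2} with p_{-2}=0, p_{-1}=1, q_{-2}=1, q_{-1}=0:
  i=0: a_0=7, p_0 = 7*1 + 0 = 7, q_0 = 7*0 + 1 = 1.
  i=1: a_1=7, p_1 = 7*7 + 1 = 50, q_1 = 7*1 + 0 = 7.
  i=2: a_2=6, p_2 = 6*50 + 7 = 307, q_2 = 6*7 + 1 = 43.
  i=3: a_3=4, p_3 = 4*307 + 50 = 1278, q_3 = 4*43 + 7 = 179.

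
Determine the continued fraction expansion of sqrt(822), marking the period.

Write x_i = (sqrt(822) + m_i)/d_i with (m_0, d_0) = (0, 1). a_0 = floor(sqrt(822)) = 28, since 28^2 = 784 <= 822 < 841 = 29^2.
Iterate m_{i+1} = d_i*a_i - m_i, d_{i+1} = (822 - m_{i+1}^2)/d_i, a_{i+1} = floor((a_0 + m_{i+1})/d_{i+1}):
  m_1 = 1*28 - 0 = 28, d_1 = (822 - 28^2)/1 = 38/1 = 38, a_1 = floor((28 + 28)/38) = 1.
  m_2 = 38*1 - 28 = 10, d_2 = (822 - 10^2)/38 = 722/38 = 19, a_2 = floor((28 + 10)/19) = 2.
  m_3 = 19*2 - 10 = 28, d_3 = (822 - 28^2)/19 = 38/19 = 2, a_3 = floor((28 + 28)/2) = 28.
  m_4 = 2*28 - 28 = 28, d_4 = (822 - 28^2)/2 = 38/2 = 19, a_4 = floor((28 + 28)/19) = 2.
  m_5 = 19*2 - 28 = 10, d_5 = (822 - 10^2)/19 = 722/19 = 38, a_5 = floor((28 + 10)/38) = 1.
  m_6 = 38*1 - 10 = 28, d_6 = (822 - 28^2)/38 = 38/38 = 1, a_6 = floor((28 + 28)/1) = 56.
  m_7 = 1*56 - 28 = 28, d_7 = (822 - 28^2)/1 = 38/1 = 38: (m_7, d_7) = (m_1, d_1) = (28, 38), so from here the quotients repeat a_1, ..., a_6; the period length is 6.
Hence the expansion of sqrt(822) is a_0 = 28 followed by the repeating block 1, 2, 28, 2, 1, 56 (period 6).

[28; (1, 2, 28, 2, 1, 56)]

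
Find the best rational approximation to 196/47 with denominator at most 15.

Expand x = 196/47 as a continued fraction with the Euclidean algorithm:
  196 = 4*47 + 8, so a_0 = 4.
  47 = 5*8 + 7, so a_1 = 5.
  8 = 1*7 + 1, so a_2 = 1.
  7 = 7*1 + 0, so a_3 = 7.
so x = [4; 5, 1, 7].
Convergents (p_i = a_i*p_{i-1} + p_{i-2}, q_i = a_i*q_{i-1} + q_{i-2} with p_{-2}=0, p_{-1}=1, q_{-2}=1, q_{-1}=0), until the denominator exceeds 15:
  i=0: a_0=4, p_0 = 4*1 + 0 = 4, q_0 = 4*0 + 1 = 1.
  i=1: a_1=5, p_1 = 5*4 + 1 = 21, q_1 = 5*1 + 0 = 5.
  i=2: a_2=1, p_2 = 1*21 + 4 = 25, q_2 = 1*5 + 1 = 6.
  i=3: a_3=7, p_3 = 7*25 + 21 = 196, q_3 = 7*6 + 5 = 47.
q_3 = 47 > 15, so the last convergent with denominator <= 15 is p_2/q_2 = 25/6.
The closest fraction with denominator <= 15 is either p_2/q_2 or the intermediate fraction (k*p_2 + p_1)/(k*q_2 + q_1) with the largest k >= 1 whose denominator stays <= 15; these approach x as k grows, and every other convergent or intermediate fraction in range is farther away.
Largest k: floor((15 - q_1)/q_2) = floor((15 - 5)/6) = 1.
That gives (1*25 + 21)/(1*6 + 5) = 46/11.
Compare the errors: |x - 25/6| = |196*6 - 25*47|/(47*6) = 1/282, and |x - 46/11| = |196*11 - 46*47|/(47*11) = 6/517.
Cross-multiplying, 1*517 = 517 < 1692 = 6*282, so 1/282 is smaller: the convergent 25/6 is closer to x than 46/11.

25/6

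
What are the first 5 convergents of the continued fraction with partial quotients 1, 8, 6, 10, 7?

1/1, 9/8, 55/49, 559/498, 3968/3535

Using the convergent recurrence p_i = a_i*p_{i-1} + p_{i-2}, q_i = a_i*q_{i-1} + q_{i-2} with p_{-2}=0, p_{-1}=1, q_{-2}=1, q_{-1}=0:
  i=0: a_0=1, p_0 = 1*1 + 0 = 1, q_0 = 1*0 + 1 = 1.
  i=1: a_1=8, p_1 = 8*1 + 1 = 9, q_1 = 8*1 + 0 = 8.
  i=2: a_2=6, p_2 = 6*9 + 1 = 55, q_2 = 6*8 + 1 = 49.
  i=3: a_3=10, p_3 = 10*55 + 9 = 559, q_3 = 10*49 + 8 = 498.
  i=4: a_4=7, p_4 = 7*559 + 55 = 3968, q_4 = 7*498 + 49 = 3535.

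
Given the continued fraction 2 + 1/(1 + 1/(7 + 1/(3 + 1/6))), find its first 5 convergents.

Using the convergent recurrence p_i = a_i*p_{i-1} + p_{i-2}, q_i = a_i*q_{i-1} + q_{i-2} with p_{-2}=0, p_{-1}=1, q_{-2}=1, q_{-1}=0:
  i=0: a_0=2, p_0 = 2*1 + 0 = 2, q_0 = 2*0 + 1 = 1.
  i=1: a_1=1, p_1 = 1*2 + 1 = 3, q_1 = 1*1 + 0 = 1.
  i=2: a_2=7, p_2 = 7*3 + 2 = 23, q_2 = 7*1 + 1 = 8.
  i=3: a_3=3, p_3 = 3*23 + 3 = 72, q_3 = 3*8 + 1 = 25.
  i=4: a_4=6, p_4 = 6*72 + 23 = 455, q_4 = 6*25 + 8 = 158.

2/1, 3/1, 23/8, 72/25, 455/158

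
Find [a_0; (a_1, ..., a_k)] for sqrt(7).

[2; (1, 1, 1, 4)]

Write x_i = (sqrt(7) + m_i)/d_i with (m_0, d_0) = (0, 1). a_0 = floor(sqrt(7)) = 2, since 2^2 = 4 <= 7 < 9 = 3^2.
Iterate m_{i+1} = d_i*a_i - m_i, d_{i+1} = (7 - m_{i+1}^2)/d_i, a_{i+1} = floor((a_0 + m_{i+1})/d_{i+1}):
  m_1 = 1*2 - 0 = 2, d_1 = (7 - 2^2)/1 = 3/1 = 3, a_1 = floor((2 + 2)/3) = 1.
  m_2 = 3*1 - 2 = 1, d_2 = (7 - 1^2)/3 = 6/3 = 2, a_2 = floor((2 + 1)/2) = 1.
  m_3 = 2*1 - 1 = 1, d_3 = (7 - 1^2)/2 = 6/2 = 3, a_3 = floor((2 + 1)/3) = 1.
  m_4 = 3*1 - 1 = 2, d_4 = (7 - 2^2)/3 = 3/3 = 1, a_4 = floor((2 + 2)/1) = 4.
  m_5 = 1*4 - 2 = 2, d_5 = (7 - 2^2)/1 = 3/1 = 3: (m_5, d_5) = (m_1, d_1) = (2, 3), so from here the quotients repeat a_1, ..., a_4; the period length is 4.
Hence the expansion of sqrt(7) is a_0 = 2 followed by the repeating block 1, 1, 1, 4 (period 4).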